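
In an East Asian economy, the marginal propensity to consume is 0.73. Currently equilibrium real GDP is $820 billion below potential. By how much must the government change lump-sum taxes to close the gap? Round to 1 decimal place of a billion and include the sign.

Spending multiplier = 1/(1 − MPC) = 1/(1 − 0.73) = 1/0.27 ≈ 3.704.
Tax multiplier = −c·k = −0.73/0.27 ≈ −2.704. Need ΔY = +$820 billion, so ΔT = ΔY/(−c·k) = −(+$820 billion) × 0.27 / 0.73 ≈ −$303.3 billion.
The government should cut lump-sum taxes by $303.3 billion.

−$303.3 billion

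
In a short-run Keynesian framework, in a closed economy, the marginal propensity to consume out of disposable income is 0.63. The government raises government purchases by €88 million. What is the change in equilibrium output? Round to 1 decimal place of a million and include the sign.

+€237.8 million

Expenditure multiplier = 1/(1 − MPC) = 1/(1 − 0.63) = 1/0.37 ≈ 2.703.
ΔY = k × ΔG = (+€88 million) / 0.37 ≈ +€237.8 million.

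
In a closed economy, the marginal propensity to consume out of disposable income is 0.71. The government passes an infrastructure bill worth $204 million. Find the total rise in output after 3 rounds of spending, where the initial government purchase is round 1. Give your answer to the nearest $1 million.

$452 million

Round 1 adds ΔG = $204 million; each later round is MPC = 0.71 times the previous.
After 3 rounds: 204 + 144.84 + 102.8364 = ΔG·(1 − c^3)/(1 − c) = 204 × (1 − 0.357911)/0.29 ≈ $452 million.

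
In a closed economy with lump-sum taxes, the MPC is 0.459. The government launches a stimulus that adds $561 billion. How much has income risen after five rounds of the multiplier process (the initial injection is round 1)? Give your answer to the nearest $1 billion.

$1,016 billion

Round 1 adds ΔG = $561 billion; each later round is MPC = 0.459 times the previous.
After 5 rounds: 561 + 257.499 + 118.192041 + 54.250146819 + 24.900817389921 = ΔG·(1 − c^5)/(1 − c) = 561 × (1 − 0.020373396046299)/0.541 ≈ $1,016 billion.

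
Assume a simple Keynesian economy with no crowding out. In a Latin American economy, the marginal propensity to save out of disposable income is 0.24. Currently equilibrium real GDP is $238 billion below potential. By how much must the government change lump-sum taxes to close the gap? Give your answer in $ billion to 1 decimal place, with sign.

MPC = 1 − MPS = 1 − 0.24 = 0.76.
Spending multiplier = 1/(1 − MPC) = 1/(1 − 0.76) = 1/0.24 ≈ 4.167.
Tax multiplier = −c·k = −0.76/0.24 ≈ −3.167. Need ΔY = +$238 billion, so ΔT = ΔY/(−c·k) = −(+$238 billion) × 0.24 / 0.76 ≈ −$75.2 billion.
The government should cut lump-sum taxes by $75.2 billion.

−$75.2 billion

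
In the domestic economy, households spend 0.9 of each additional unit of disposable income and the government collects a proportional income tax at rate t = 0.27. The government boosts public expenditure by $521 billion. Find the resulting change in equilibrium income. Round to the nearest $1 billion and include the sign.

+$1,519 billion

Government-spending multiplier = 1/(1 − c(1−t)) = 1/(1 − 0.9×0.73) = 1/0.343 ≈ 2.915.
ΔY = k × ΔG = (+$521 billion) / 0.343 ≈ +$1,519 billion.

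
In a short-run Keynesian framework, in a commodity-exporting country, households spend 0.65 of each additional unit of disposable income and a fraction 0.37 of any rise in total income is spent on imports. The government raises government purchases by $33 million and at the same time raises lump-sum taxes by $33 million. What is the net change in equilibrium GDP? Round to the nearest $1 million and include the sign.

+$16 million

Expenditure multiplier = 1/(1 − c + m) = 1/(1 − 0.65 + 0.37) = 1/0.72 ≈ 1.389.
ΔG contributes k·ΔG = (+$33 million) / 0.72 ≈ +$45.8 million.
ΔT of +$33 million changes first-round spending by −c·ΔT = −$21.45 million, contributing k·(−c·ΔT) = (−$21.45 million) / 0.72 ≈ −$29.8 million.
Net ΔY = k(ΔG − c·ΔT) = (+$11.55 million) / 0.72 ≈ +$16 million.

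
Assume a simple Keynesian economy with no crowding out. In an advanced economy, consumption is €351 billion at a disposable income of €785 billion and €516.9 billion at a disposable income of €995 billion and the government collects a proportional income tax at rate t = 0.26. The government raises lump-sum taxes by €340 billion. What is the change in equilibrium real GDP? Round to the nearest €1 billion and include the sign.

−€647 billion

MPC = ΔC/ΔYd = (516.9 − 351)/(995 − 785) = 165.9/210 = 0.79.
A lump-sum tax change of +€340 billion shifts disposable income by −€340 billion; first-round consumption changes by −c × ΔT = −0.79 × (+€340 billion) = −€268.6 billion.
Expenditure multiplier = 1/(1 − c(1−t)) = 1/(1 − 0.79×0.74) = 1/0.4154 ≈ 2.407.
The tax multiplier is −c × k ≈ −1.902, so ΔY = k × (−c·ΔT) = (−€268.6 billion) / 0.4154 ≈ −€647 billion.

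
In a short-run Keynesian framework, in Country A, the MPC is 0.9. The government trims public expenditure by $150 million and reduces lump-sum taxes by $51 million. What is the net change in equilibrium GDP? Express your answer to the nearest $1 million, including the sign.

Expenditure multiplier = 1/(1 − MPC) = 1/(1 − 0.9) = 1/0.1 = 10.
ΔG contributes k·ΔG = (−$150 million) / 0.1 = −$1,500 million.
ΔT of −$51 million changes first-round spending by −c·ΔT = +$45.9 million, contributing k·(−c·ΔT) = (+$45.9 million) / 0.1 = +$459 million.
Net ΔY = k(ΔG − c·ΔT) = (−$104.1 million) / 0.1 = −$1,041 million.

−$1,041 million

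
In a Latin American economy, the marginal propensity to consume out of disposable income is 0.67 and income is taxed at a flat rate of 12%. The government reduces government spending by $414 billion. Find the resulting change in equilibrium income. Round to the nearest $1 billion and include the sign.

−$1,009 billion

Spending multiplier = 1/(1 − c(1−t)) = 1/(1 − 0.67×0.88) = 1/0.4104 ≈ 2.437.
ΔY = k × ΔG = (−$414 billion) / 0.4104 ≈ −$1,009 billion.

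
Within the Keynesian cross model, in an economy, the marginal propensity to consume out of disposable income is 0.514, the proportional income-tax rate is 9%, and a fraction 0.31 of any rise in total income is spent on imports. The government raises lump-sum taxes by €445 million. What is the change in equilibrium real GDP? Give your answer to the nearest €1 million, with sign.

A lump-sum tax change of +€445 million shifts disposable income by −€445 million; first-round consumption changes by −c × ΔT = −0.514 × (+€445 million) = −€228.73 million.
Expenditure multiplier = 1/(1 − c(1−t) + m) = 1/(1 − 0.514×0.91 + 0.31) = 1/0.84226 ≈ 1.187.
The tax multiplier is −c × k ≈ −0.61, so ΔY = k × (−c·ΔT) = (−€228.73 million) / 0.84226 ≈ −€272 million.

−€272 million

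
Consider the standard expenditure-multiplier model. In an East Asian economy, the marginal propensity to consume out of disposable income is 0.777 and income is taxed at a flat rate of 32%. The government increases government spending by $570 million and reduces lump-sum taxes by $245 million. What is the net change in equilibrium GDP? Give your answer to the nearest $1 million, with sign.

+$1,612 million

Expenditure multiplier = 1/(1 − c(1−t)) = 1/(1 − 0.777×0.68) = 1/0.47164 ≈ 2.12.
ΔG contributes k·ΔG = (+$570 million) / 0.47164 ≈ +$1,208.5 million.
ΔT of −$245 million changes first-round spending by −c·ΔT = +$190.365 million, contributing k·(−c·ΔT) = (+$190.365 million) / 0.47164 ≈ +$403.6 million.
Net ΔY = k(ΔG − c·ΔT) = (+$760.365 million) / 0.47164 ≈ +$1,612 million.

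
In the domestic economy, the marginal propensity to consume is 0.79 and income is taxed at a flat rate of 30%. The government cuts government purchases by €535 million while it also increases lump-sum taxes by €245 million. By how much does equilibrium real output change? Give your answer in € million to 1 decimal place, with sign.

Expenditure multiplier = 1/(1 − c(1−t)) = 1/(1 − 0.79×0.7) = 1/0.447 ≈ 2.237.
ΔG contributes k·ΔG = (−€535 million) / 0.447 ≈ −€1,196.9 million.
ΔT of +€245 million changes first-round spending by −c·ΔT = −€193.55 million, contributing k·(−c·ΔT) = (−€193.55 million) / 0.447 ≈ −€433 million.
Net ΔY = k(ΔG − c·ΔT) = (−€728.55 million) / 0.447 ≈ −€1,629.9 million.

−€1,629.9 million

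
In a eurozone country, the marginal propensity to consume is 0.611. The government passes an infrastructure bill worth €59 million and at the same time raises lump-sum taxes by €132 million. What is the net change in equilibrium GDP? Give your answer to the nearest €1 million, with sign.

−€56 million

Expenditure multiplier = 1/(1 − MPC) = 1/(1 − 0.611) = 1/0.389 ≈ 2.571.
ΔG contributes k·ΔG = (+€59 million) / 0.389 ≈ +€151.7 million.
ΔT of +€132 million changes first-round spending by −c·ΔT = −€80.652 million, contributing k·(−c·ΔT) = (−€80.652 million) / 0.389 ≈ −€207.3 million.
Net ΔY = k(ΔG − c·ΔT) = (−€21.652 million) / 0.389 ≈ −€56 million.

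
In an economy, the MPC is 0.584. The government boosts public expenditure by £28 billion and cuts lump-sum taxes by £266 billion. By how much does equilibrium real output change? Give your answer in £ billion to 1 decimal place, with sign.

+£440.7 billion

Expenditure multiplier = 1/(1 − MPC) = 1/(1 − 0.584) = 1/0.416 ≈ 2.404.
ΔG contributes k·ΔG = (+£28 billion) / 0.416 ≈ +£67.3 billion.
ΔT of −£266 billion changes first-round spending by −c·ΔT = +£155.344 billion, contributing k·(−c·ΔT) = (+£155.344 billion) / 0.416 ≈ +£373.4 billion.
Net ΔY = k(ΔG − c·ΔT) = (+£183.344 billion) / 0.416 ≈ +£440.7 billion.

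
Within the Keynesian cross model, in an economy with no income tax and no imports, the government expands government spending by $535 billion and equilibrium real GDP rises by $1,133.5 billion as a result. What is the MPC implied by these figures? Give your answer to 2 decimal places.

0.53

Implied spending multiplier k = ΔY/ΔG = 1,133.5/535 ≈ 2.1187.
Since k = 1/(1 − MPC), MPC = 1 − 1/k = 1 − ΔG/ΔY = 1 − 535/1,133.5 ≈ 0.53.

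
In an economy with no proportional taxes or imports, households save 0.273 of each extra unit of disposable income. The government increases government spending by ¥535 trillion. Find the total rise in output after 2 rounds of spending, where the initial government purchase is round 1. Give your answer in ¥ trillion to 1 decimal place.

¥923.9 trillion

MPC = 1 − MPS = 1 − 0.273 = 0.727.
Round 1 adds ΔG = ¥535 trillion; each later round is MPC = 0.727 times the previous.
After 2 rounds: 535 + 388.945 = ΔG·(1 − c^2)/(1 − c) = 535 × (1 − 0.528529)/0.273 ≈ ¥923.9 trillion.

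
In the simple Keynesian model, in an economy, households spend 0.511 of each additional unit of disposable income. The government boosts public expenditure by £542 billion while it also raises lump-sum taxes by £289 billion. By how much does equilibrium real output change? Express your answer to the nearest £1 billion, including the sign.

+£806 billion

Expenditure multiplier = 1/(1 − MPC) = 1/(1 − 0.511) = 1/0.489 ≈ 2.045.
ΔG contributes k·ΔG = (+£542 billion) / 0.489 ≈ +£1,108.4 billion.
ΔT of +£289 billion changes first-round spending by −c·ΔT = −£147.679 billion, contributing k·(−c·ΔT) = (−£147.679 billion) / 0.489 ≈ −£302 billion.
Net ΔY = k(ΔG − c·ΔT) = (+£394.321 billion) / 0.489 ≈ +£806 billion.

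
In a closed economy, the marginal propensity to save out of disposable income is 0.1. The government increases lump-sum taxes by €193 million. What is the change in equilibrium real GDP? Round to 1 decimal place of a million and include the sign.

MPC = 1 − MPS = 1 − 0.1 = 0.9.
A lump-sum tax change of +€193 million shifts disposable income by −€193 million; first-round consumption changes by −c × ΔT = −0.9 × (+€193 million) = −€173.7 million.
Expenditure multiplier = 1/(1 − MPC) = 1/(1 − 0.9) = 1/0.1 = 10.
The tax multiplier is −c × k = −9, so ΔY = k × (−c·ΔT) = (−€173.7 million) / 0.1 = −€1,737 million.

−€1,737.0 million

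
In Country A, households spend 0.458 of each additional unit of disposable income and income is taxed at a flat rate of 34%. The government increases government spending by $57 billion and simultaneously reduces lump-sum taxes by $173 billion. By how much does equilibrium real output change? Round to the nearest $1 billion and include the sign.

+$195 billion

Expenditure multiplier = 1/(1 − c(1−t)) = 1/(1 − 0.458×0.66) = 1/0.69772 ≈ 1.433.
ΔG contributes k·ΔG = (+$57 billion) / 0.69772 ≈ +$81.7 billion.
ΔT of −$173 billion changes first-round spending by −c·ΔT = +$79.234 billion, contributing k·(−c·ΔT) = (+$79.234 billion) / 0.69772 ≈ +$113.6 billion.
Net ΔY = k(ΔG − c·ΔT) = (+$136.234 billion) / 0.69772 ≈ +$195 billion.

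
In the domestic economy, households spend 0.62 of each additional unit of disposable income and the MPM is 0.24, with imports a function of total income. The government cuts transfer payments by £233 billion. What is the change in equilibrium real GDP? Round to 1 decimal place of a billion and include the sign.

The transfer change shifts disposable income by −£233 billion, so first-round consumption changes by c·ΔTR = 0.62 × (−£233 billion) = −£144.46 billion.
Expenditure multiplier = 1/(1 − c + m) = 1/(1 − 0.62 + 0.24) = 1/0.62 ≈ 1.613.
The transfer multiplier is c × k = 1, so ΔY = k × (c·ΔTR) = (−£144.46 billion) / 0.62 = −£233 billion.

−£233.0 billion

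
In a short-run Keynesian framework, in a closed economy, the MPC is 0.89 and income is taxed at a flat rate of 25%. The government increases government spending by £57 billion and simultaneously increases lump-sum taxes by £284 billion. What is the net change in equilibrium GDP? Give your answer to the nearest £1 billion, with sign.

Expenditure multiplier = 1/(1 − c(1−t)) = 1/(1 − 0.89×0.75) = 1/0.3325 ≈ 3.008.
ΔG contributes k·ΔG = (+£57 billion) / 0.3325 ≈ +£171.4 billion.
ΔT of +£284 billion changes first-round spending by −c·ΔT = −£252.76 billion, contributing k·(−c·ΔT) = (−£252.76 billion) / 0.3325 ≈ −£760.2 billion.
Net ΔY = k(ΔG − c·ΔT) = (−£195.76 billion) / 0.3325 ≈ −£589 billion.

−£589 billion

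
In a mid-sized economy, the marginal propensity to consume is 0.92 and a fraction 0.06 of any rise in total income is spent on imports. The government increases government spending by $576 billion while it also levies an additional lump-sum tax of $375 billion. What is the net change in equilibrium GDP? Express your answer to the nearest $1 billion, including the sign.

+$1,650 billion

Expenditure multiplier = 1/(1 − c + m) = 1/(1 − 0.92 + 0.06) = 1/0.14 ≈ 7.143.
ΔG contributes k·ΔG = (+$576 billion) / 0.14 ≈ +$4,114.3 billion.
ΔT of +$375 billion changes first-round spending by −c·ΔT = −$345 billion, contributing k·(−c·ΔT) = (−$345 billion) / 0.14 ≈ −$2,464.3 billion.
Net ΔY = k(ΔG − c·ΔT) = (+$231 billion) / 0.14 = +$1,650 billion.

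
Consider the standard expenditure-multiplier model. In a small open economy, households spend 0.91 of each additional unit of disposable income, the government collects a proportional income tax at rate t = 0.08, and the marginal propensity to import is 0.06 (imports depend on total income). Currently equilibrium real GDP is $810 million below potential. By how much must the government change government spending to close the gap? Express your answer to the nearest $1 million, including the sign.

+$180 million

Spending multiplier = 1/(1 − c(1−t) + m) = 1/(1 − 0.91×0.92 + 0.06) = 1/0.2228 ≈ 4.488.
Need ΔY = +$810 million, so ΔG = ΔY/k = (+$810 million) × 0.2228 ≈ +$180 million.
The government should increase government spending by $180 million.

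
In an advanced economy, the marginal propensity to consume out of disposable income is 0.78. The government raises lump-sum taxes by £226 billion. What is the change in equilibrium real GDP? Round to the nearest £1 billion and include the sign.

A lump-sum tax change of +£226 billion shifts disposable income by −£226 billion; first-round consumption changes by −c × ΔT = −0.78 × (+£226 billion) = −£176.28 billion.
Expenditure multiplier = 1/(1 − MPC) = 1/(1 − 0.78) = 1/0.22 ≈ 4.545.
The tax multiplier is −c × k ≈ −3.545, so ΔY = k × (−c·ΔT) = (−£176.28 billion) / 0.22 ≈ −£801 billion.

−£801 billion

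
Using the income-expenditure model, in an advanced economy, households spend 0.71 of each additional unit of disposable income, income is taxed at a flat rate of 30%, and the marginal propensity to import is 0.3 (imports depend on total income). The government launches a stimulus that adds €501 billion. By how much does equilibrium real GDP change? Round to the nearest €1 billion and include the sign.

Expenditure multiplier = 1/(1 − c(1−t) + m) = 1/(1 − 0.71×0.7 + 0.3) = 1/0.803 ≈ 1.245.
ΔY = k × ΔG = (+€501 billion) / 0.803 ≈ +€624 billion.

+€624 billion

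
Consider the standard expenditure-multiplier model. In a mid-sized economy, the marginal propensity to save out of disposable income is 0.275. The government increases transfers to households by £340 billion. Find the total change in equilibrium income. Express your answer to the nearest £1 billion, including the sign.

MPC = 1 − MPS = 1 − 0.275 = 0.725.
The transfer change shifts disposable income by +£340 billion, so first-round consumption changes by c·ΔTR = 0.725 × (+£340 billion) = +£246.5 billion.
Expenditure multiplier = 1/(1 − MPC) = 1/(1 − 0.725) = 1/0.275 ≈ 3.636.
The transfer multiplier is c × k ≈ 2.636, so ΔY = k × (c·ΔTR) = (+£246.5 billion) / 0.275 ≈ +£896 billion.

+£896 billion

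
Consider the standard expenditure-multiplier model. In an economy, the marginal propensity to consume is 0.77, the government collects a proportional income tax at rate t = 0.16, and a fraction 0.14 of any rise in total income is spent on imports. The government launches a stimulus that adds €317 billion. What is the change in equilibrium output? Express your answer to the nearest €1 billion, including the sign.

+€643 billion

Spending multiplier = 1/(1 − c(1−t) + m) = 1/(1 − 0.77×0.84 + 0.14) = 1/0.4932 ≈ 2.028.
ΔY = k × ΔG = (+€317 billion) / 0.4932 ≈ +€643 billion.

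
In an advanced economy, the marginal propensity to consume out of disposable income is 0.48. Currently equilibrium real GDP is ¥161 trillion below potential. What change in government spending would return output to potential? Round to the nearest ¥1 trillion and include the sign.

Spending multiplier = 1/(1 − MPC) = 1/(1 − 0.48) = 1/0.52 ≈ 1.923.
Need ΔY = +¥161 trillion, so ΔG = ΔY/k = (+¥161 trillion) × 0.52 ≈ +¥84 trillion.
The government should increase government spending by ¥84 trillion.

+¥84 trillion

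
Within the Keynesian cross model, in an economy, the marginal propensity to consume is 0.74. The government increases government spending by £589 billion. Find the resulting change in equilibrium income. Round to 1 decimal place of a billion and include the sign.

Government-spending multiplier = 1/(1 − MPC) = 1/(1 − 0.74) = 1/0.26 ≈ 3.846.
ΔY = k × ΔG = (+£589 billion) / 0.26 ≈ +£2,265.4 billion.

+£2,265.4 billion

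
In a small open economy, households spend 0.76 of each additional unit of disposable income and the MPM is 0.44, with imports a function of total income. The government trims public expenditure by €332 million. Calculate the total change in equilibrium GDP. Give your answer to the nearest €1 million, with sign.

−€488 million

Government-spending multiplier = 1/(1 − c + m) = 1/(1 − 0.76 + 0.44) = 1/0.68 ≈ 1.471.
ΔY = k × ΔG = (−€332 million) / 0.68 ≈ −€488 million.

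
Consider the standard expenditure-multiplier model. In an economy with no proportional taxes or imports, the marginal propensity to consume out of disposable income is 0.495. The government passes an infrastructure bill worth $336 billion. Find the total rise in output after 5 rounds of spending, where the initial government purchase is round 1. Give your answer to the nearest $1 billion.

Round 1 adds ΔG = $336 billion; each later round is MPC = 0.495 times the previous.
After 5 rounds: 336 + 166.32 + 82.3284 + 40.752558 + 20.17251621 = ΔG·(1 − c^5)/(1 − c) = 336 × (1 − 0.029718439059375)/0.505 ≈ $646 billion.

$646 billion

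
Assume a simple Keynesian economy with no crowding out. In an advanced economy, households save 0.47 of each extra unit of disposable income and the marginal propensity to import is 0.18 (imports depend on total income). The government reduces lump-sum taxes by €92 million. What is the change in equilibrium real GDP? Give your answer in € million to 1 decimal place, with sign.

+€75.0 million

MPC = 1 − MPS = 1 − 0.47 = 0.53.
A lump-sum tax change of −€92 million shifts disposable income by +€92 million; first-round consumption changes by −c × ΔT = −0.53 × (−€92 million) = +€48.76 million.
Expenditure multiplier = 1/(1 − c + m) = 1/(1 − 0.53 + 0.18) = 1/0.65 ≈ 1.538.
The tax multiplier is −c × k ≈ −0.815, so ΔY = k × (−c·ΔT) = (+€48.76 million) / 0.65 ≈ +€75 million.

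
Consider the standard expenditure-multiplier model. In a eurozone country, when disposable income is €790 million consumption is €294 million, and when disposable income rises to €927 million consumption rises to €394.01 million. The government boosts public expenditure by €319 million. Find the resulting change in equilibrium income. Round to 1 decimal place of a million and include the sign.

MPC = ΔC/ΔYd = (394.01 − 294)/(927 − 790) = 100.01/137 = 0.73.
Expenditure multiplier = 1/(1 − MPC) = 1/(1 − 0.73) = 1/0.27 ≈ 3.704.
ΔY = k × ΔG = (+€319 million) / 0.27 ≈ +€1,181.5 million.

+€1,181.5 million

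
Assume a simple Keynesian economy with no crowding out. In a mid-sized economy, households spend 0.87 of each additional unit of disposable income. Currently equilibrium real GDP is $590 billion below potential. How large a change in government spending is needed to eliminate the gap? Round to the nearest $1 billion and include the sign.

+$77 billion

Spending multiplier = 1/(1 − MPC) = 1/(1 − 0.87) = 1/0.13 ≈ 7.692.
Need ΔY = +$590 billion, so ΔG = ΔY/k = (+$590 billion) × 0.13 ≈ +$77 billion.
The government should increase government spending by $77 billion.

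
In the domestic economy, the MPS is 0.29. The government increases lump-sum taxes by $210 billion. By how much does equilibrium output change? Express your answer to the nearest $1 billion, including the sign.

MPC = 1 − MPS = 1 − 0.29 = 0.71.
A lump-sum tax change of +$210 billion shifts disposable income by −$210 billion; first-round consumption changes by −c × ΔT = −0.71 × (+$210 billion) = −$149.1 billion.
Expenditure multiplier = 1/(1 − MPC) = 1/(1 − 0.71) = 1/0.29 ≈ 3.448.
The tax multiplier is −c × k ≈ −2.448, so ΔY = k × (−c·ΔT) = (−$149.1 billion) / 0.29 ≈ −$514 billion.

−$514 billion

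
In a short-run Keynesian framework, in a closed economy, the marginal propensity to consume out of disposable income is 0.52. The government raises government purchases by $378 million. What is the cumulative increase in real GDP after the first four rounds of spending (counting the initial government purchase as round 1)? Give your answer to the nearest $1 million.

$730 million

Round 1 adds ΔG = $378 million; each later round is MPC = 0.52 times the previous.
After 4 rounds: 378 + 196.56 + 102.2112 + 53.149824 = ΔG·(1 − c^4)/(1 − c) = 378 × (1 − 0.07311616)/0.48 ≈ $730 million.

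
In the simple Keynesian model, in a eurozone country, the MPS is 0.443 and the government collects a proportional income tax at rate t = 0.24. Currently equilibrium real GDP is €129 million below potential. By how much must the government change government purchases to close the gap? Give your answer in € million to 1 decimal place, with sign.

+€74.4 million

MPC = 1 − MPS = 1 − 0.443 = 0.557.
Spending multiplier = 1/(1 − c(1−t)) = 1/(1 − 0.557×0.76) = 1/0.57668 ≈ 1.734.
Need ΔY = +€129 million, so ΔG = ΔY/k = (+€129 million) × 0.57668 ≈ +€74.4 million.
The government should increase government purchases by €74.4 million.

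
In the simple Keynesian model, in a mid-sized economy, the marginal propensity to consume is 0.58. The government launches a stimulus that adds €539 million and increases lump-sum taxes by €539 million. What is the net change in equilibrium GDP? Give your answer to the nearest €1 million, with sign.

Expenditure multiplier = 1/(1 − MPC) = 1/(1 − 0.58) = 1/0.42 ≈ 2.381.
ΔG contributes k·ΔG = (+€539 million) / 0.42 ≈ +€1,283.3 million.
ΔT of +€539 million changes first-round spending by −c·ΔT = −€312.62 million, contributing k·(−c·ΔT) = (−€312.62 million) / 0.42 ≈ −€744.3 million.
With ΔG = ΔT and no other leakages, the balanced-budget multiplier is 1, so ΔY = ΔG = +€539 million.

+€539 million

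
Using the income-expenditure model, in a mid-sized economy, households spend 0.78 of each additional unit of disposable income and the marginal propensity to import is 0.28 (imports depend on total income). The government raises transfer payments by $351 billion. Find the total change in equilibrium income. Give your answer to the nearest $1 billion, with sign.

The transfer change shifts disposable income by +$351 billion, so first-round consumption changes by c·ΔTR = 0.78 × (+$351 billion) = +$273.78 billion.
Expenditure multiplier = 1/(1 − c + m) = 1/(1 − 0.78 + 0.28) = 1/0.5 = 2.
The transfer multiplier is c × k = 1.56, so ΔY = k × (c·ΔTR) = (+$273.78 billion) / 0.5 ≈ +$548 billion.

+$548 billion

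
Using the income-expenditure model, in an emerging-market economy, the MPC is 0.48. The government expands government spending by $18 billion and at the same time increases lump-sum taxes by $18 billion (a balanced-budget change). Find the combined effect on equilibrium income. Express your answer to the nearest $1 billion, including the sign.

Expenditure multiplier = 1/(1 − MPC) = 1/(1 − 0.48) = 1/0.52 ≈ 1.923.
ΔG contributes k·ΔG = (+$18 billion) / 0.52 ≈ +$34.6 billion.
ΔT of +$18 billion changes first-round spending by −c·ΔT = −$8.64 billion, contributing k·(−c·ΔT) = (−$8.64 billion) / 0.52 ≈ −$16.6 billion.
With ΔG = ΔT and no other leakages, the balanced-budget multiplier is 1, so ΔY = ΔG = +$18 billion.

+$18 billion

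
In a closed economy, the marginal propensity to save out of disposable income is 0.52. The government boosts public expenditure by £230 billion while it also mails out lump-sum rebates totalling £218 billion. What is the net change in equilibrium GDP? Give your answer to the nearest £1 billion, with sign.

MPC = 1 − MPS = 1 − 0.52 = 0.48.
Expenditure multiplier = 1/(1 − MPC) = 1/(1 − 0.48) = 1/0.52 ≈ 1.923.
ΔG contributes k·ΔG = (+£230 billion) / 0.52 ≈ +£442.3 billion.
ΔT of −£218 billion changes first-round spending by −c·ΔT = +£104.64 billion, contributing k·(−c·ΔT) = (+£104.64 billion) / 0.52 ≈ +£201.2 billion.
Net ΔY = k(ΔG − c·ΔT) = (+£334.64 billion) / 0.52 ≈ +£644 billion.

+£644 billion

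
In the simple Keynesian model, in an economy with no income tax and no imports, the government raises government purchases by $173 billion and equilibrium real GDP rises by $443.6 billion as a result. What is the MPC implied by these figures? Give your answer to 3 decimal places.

0.610

Implied spending multiplier k = ΔY/ΔG = 443.6/173 ≈ 2.5642.
Since k = 1/(1 − MPC), MPC = 1 − 1/k = 1 − ΔG/ΔY = 1 − 173/443.6 ≈ 0.610.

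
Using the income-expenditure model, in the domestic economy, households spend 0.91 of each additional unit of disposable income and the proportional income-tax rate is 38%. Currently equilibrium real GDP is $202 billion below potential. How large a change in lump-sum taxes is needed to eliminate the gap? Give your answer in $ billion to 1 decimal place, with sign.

Spending multiplier = 1/(1 − c(1−t)) = 1/(1 − 0.91×0.62) = 1/0.4358 ≈ 2.295.
Tax multiplier = −c·k = −0.91/0.4358 ≈ −2.088. Need ΔY = +$202 billion, so ΔT = ΔY/(−c·k) = −(+$202 billion) × 0.4358 / 0.91 ≈ −$96.7 billion.
The government should cut lump-sum taxes by $96.7 billion.

−$96.7 billion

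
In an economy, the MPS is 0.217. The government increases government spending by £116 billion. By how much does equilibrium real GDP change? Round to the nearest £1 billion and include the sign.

MPC = 1 − MPS = 1 − 0.217 = 0.783.
Expenditure multiplier = 1/(1 − MPC) = 1/(1 − 0.783) = 1/0.217 ≈ 4.608.
ΔY = k × ΔG = (+£116 billion) / 0.217 ≈ +£535 billion.

+£535 billion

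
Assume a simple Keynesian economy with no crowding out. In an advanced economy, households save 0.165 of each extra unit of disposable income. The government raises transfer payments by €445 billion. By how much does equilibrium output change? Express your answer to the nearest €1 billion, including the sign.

+€2,252 billion

MPC = 1 − MPS = 1 − 0.165 = 0.835.
The transfer change shifts disposable income by +€445 billion, so first-round consumption changes by c·ΔTR = 0.835 × (+€445 billion) = +€371.575 billion.
Expenditure multiplier = 1/(1 − MPC) = 1/(1 − 0.835) = 1/0.165 ≈ 6.061.
The transfer multiplier is c × k ≈ 5.061, so ΔY = k × (c·ΔTR) = (+€371.575 billion) / 0.165 ≈ +€2,252 billion.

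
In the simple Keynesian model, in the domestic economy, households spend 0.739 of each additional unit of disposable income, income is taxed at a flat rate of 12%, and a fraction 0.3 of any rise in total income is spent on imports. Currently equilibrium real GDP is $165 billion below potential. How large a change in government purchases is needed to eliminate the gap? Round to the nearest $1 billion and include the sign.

+$107 billion

Spending multiplier = 1/(1 − c(1−t) + m) = 1/(1 − 0.739×0.88 + 0.3) = 1/0.64968 ≈ 1.539.
Need ΔY = +$165 billion, so ΔG = ΔY/k = (+$165 billion) × 0.64968 ≈ +$107 billion.
The government should increase government purchases by $107 billion.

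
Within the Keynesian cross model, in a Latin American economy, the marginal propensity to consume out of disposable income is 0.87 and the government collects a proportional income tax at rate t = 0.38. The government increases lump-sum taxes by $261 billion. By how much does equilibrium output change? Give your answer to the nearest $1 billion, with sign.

−$493 billion

A lump-sum tax change of +$261 billion shifts disposable income by −$261 billion; first-round consumption changes by −c × ΔT = −0.87 × (+$261 billion) = −$227.07 billion.
Expenditure multiplier = 1/(1 − c(1−t)) = 1/(1 − 0.87×0.62) = 1/0.4606 ≈ 2.171.
The tax multiplier is −c × k ≈ −1.889, so ΔY = k × (−c·ΔT) = (−$227.07 billion) / 0.4606 ≈ −$493 billion.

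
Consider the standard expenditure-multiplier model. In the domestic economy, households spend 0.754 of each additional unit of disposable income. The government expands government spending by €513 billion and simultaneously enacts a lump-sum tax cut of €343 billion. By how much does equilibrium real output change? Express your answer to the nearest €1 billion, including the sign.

Expenditure multiplier = 1/(1 − MPC) = 1/(1 − 0.754) = 1/0.246 ≈ 4.065.
ΔG contributes k·ΔG = (+€513 billion) / 0.246 ≈ +€2,085.4 billion.
ΔT of −€343 billion changes first-round spending by −c·ΔT = +€258.622 billion, contributing k·(−c·ΔT) = (+€258.622 billion) / 0.246 ≈ +€1,051.3 billion.
Net ΔY = k(ΔG − c·ΔT) = (+€771.622 billion) / 0.246 ≈ +€3,137 billion.

+€3,137 billion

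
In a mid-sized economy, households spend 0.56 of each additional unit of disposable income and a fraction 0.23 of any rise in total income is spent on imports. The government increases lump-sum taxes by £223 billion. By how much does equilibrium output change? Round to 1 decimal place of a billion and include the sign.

A lump-sum tax change of +£223 billion shifts disposable income by −£223 billion; first-round consumption changes by −c × ΔT = −0.56 × (+£223 billion) = −£124.88 billion.
Expenditure multiplier = 1/(1 − c + m) = 1/(1 − 0.56 + 0.23) = 1/0.67 ≈ 1.493.
The tax multiplier is −c × k ≈ −0.836, so ΔY = k × (−c·ΔT) = (−£124.88 billion) / 0.67 ≈ −£186.4 billion.

−£186.4 billion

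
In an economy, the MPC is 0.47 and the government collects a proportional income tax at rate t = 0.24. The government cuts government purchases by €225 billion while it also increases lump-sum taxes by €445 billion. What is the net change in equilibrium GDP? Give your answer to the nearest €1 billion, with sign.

−€675 billion

Expenditure multiplier = 1/(1 − c(1−t)) = 1/(1 − 0.47×0.76) = 1/0.6428 ≈ 1.556.
ΔG contributes k·ΔG = (−€225 billion) / 0.6428 ≈ −€350 billion.
ΔT of +€445 billion changes first-round spending by −c·ΔT = −€209.15 billion, contributing k·(−c·ΔT) = (−€209.15 billion) / 0.6428 ≈ −€325.4 billion.
Net ΔY = k(ΔG − c·ΔT) = (−€434.15 billion) / 0.6428 ≈ −€675 billion.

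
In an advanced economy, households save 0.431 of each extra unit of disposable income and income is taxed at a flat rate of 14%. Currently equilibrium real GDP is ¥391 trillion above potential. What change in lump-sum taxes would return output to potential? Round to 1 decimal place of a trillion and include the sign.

MPC = 1 − MPS = 1 − 0.431 = 0.569.
Spending multiplier = 1/(1 − c(1−t)) = 1/(1 − 0.569×0.86) = 1/0.51066 ≈ 1.958.
Tax multiplier = −c·k = −0.569/0.51066 ≈ −1.114. Need ΔY = −¥391 trillion, so ΔT = ΔY/(−c·k) = −(−¥391 trillion) × 0.51066 / 0.569 ≈ +¥350.9 trillion.
The government should raise lump-sum taxes by ¥350.9 trillion.

+¥350.9 trillion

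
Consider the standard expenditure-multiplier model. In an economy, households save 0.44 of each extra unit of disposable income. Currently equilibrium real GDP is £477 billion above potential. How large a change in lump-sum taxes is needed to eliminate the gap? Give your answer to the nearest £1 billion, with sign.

MPC = 1 − MPS = 1 − 0.44 = 0.56.
Spending multiplier = 1/(1 − MPC) = 1/(1 − 0.56) = 1/0.44 ≈ 2.273.
Tax multiplier = −c·k = −0.56/0.44 ≈ −1.273. Need ΔY = −£477 billion, so ΔT = ΔY/(−c·k) = −(−£477 billion) × 0.44 / 0.56 ≈ +£375 billion.
The government should raise lump-sum taxes by £375 billion.

+£375 billion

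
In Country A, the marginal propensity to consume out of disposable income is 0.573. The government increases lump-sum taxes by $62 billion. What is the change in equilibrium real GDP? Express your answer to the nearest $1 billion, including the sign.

−$83 billion

A lump-sum tax change of +$62 billion shifts disposable income by −$62 billion; first-round consumption changes by −c × ΔT = −0.573 × (+$62 billion) = −$35.526 billion.
Expenditure multiplier = 1/(1 − MPC) = 1/(1 − 0.573) = 1/0.427 ≈ 2.342.
The tax multiplier is −c × k ≈ −1.342, so ΔY = k × (−c·ΔT) = (−$35.526 billion) / 0.427 ≈ −$83 billion.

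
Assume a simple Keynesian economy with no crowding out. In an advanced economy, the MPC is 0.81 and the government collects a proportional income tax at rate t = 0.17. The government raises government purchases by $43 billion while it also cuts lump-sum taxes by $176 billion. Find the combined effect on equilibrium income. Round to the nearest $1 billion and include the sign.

Expenditure multiplier = 1/(1 − c(1−t)) = 1/(1 − 0.81×0.83) = 1/0.3277 ≈ 3.052.
ΔG contributes k·ΔG = (+$43 billion) / 0.3277 ≈ +$131.2 billion.
ΔT of −$176 billion changes first-round spending by −c·ΔT = +$142.56 billion, contributing k·(−c·ΔT) = (+$142.56 billion) / 0.3277 ≈ +$435 billion.
Net ΔY = k(ΔG − c·ΔT) = (+$185.56 billion) / 0.3277 ≈ +$566 billion.

+$566 billion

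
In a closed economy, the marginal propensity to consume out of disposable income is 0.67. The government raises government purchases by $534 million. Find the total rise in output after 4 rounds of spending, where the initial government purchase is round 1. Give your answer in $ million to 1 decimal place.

Round 1 adds ΔG = $534 million; each later round is MPC = 0.67 times the previous.
After 4 rounds: 534 + 357.78 + 239.7126 + 160.607442 = ΔG·(1 − c^4)/(1 − c) = 534 × (1 − 0.20151121)/0.33 ≈ $1,292.1 million.

$1,292.1 million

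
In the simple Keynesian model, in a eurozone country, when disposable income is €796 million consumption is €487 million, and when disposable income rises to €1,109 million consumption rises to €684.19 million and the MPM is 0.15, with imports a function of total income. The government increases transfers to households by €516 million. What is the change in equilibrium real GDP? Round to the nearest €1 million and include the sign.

MPC = ΔC/ΔYd = (684.19 − 487)/(1,109 − 796) = 197.19/313 = 0.63.
The transfer change shifts disposable income by +€516 million, so first-round consumption changes by c·ΔTR = 0.63 × (+€516 million) = +€325.08 million.
Expenditure multiplier = 1/(1 − c + m) = 1/(1 − 0.63 + 0.15) = 1/0.52 ≈ 1.923.
The transfer multiplier is c × k ≈ 1.212, so ΔY = k × (c·ΔTR) = (+€325.08 million) / 0.52 ≈ +€625 million.

+€625 million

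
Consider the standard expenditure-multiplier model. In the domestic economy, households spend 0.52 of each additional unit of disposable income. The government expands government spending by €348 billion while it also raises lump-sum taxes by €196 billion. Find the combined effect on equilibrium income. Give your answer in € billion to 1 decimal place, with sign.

Expenditure multiplier = 1/(1 − MPC) = 1/(1 − 0.52) = 1/0.48 ≈ 2.083.
ΔG contributes k·ΔG = (+€348 billion) / 0.48 = +€725 billion.
ΔT of +€196 billion changes first-round spending by −c·ΔT = −€101.92 billion, contributing k·(−c·ΔT) = (−€101.92 billion) / 0.48 ≈ −€212.3 billion.
Net ΔY = k(ΔG − c·ΔT) = (+€246.08 billion) / 0.48 ≈ +€512.7 billion.

+€512.7 billion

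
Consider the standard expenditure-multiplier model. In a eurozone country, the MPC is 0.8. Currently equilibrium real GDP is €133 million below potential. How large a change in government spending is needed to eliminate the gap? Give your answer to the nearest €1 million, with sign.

+€27 million

Spending multiplier = 1/(1 − MPC) = 1/(1 − 0.8) = 1/0.2 = 5.
Need ΔY = +€133 million, so ΔG = ΔY/k = (+€133 million) × 0.2 ≈ +€27 million.
The government should increase government spending by €27 million.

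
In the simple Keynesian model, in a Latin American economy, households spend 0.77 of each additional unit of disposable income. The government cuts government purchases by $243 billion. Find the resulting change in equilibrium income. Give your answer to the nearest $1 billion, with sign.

Spending multiplier = 1/(1 − MPC) = 1/(1 − 0.77) = 1/0.23 ≈ 4.348.
ΔY = k × ΔG = (−$243 billion) / 0.23 ≈ −$1,057 billion.

−$1,057 billion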